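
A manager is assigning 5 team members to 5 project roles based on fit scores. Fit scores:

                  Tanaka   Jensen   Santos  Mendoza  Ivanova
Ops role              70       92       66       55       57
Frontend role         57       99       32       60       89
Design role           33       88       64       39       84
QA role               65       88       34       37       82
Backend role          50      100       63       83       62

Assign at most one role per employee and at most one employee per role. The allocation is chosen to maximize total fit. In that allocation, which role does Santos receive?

Santos receives Design role.

This is a one-to-one assignment (maximum-weight bipartite matching).
Optimal: Tanaka→Ops role (70 pts), Jensen→Frontend role (99 pts), Santos→Design role (64 pts), Mendoza→Backend role (83 pts), Ivanova→QA role (82 pts) — total 70+99+64+83+82 = 398 pts.
No other one-to-one assignment exceeds 398 pts.
Santos's own top role is Ops role (66 pts), but forcing Santos→Ops role and reassigning the rest optimally gives only 397 pts — worse by 1.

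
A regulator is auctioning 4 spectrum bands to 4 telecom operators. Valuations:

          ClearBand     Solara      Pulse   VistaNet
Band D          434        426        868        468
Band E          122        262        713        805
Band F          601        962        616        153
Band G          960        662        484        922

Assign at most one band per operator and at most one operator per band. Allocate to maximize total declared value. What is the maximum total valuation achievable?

This is the linear assignment problem.
Optimal: ClearBand→Band G ($960M), Solara→Band F ($962M), Pulse→Band D ($868M), VistaNet→Band E ($805M) — total 960+962+868+805 = $3595M.

Max total: $3595M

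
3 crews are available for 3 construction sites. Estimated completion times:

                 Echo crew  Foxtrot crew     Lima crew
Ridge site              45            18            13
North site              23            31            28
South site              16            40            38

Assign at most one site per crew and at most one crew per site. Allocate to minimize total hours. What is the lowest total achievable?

Minimum total: 60 hours

This is the linear assignment problem.
Optimal: Echo crew→South site (16 hours), Foxtrot crew→North site (31 hours), Lima crew→Ridge site (13 hours) — total 16+31+13 = 60 hours.
Column-greedy (each site in turn goes to its cheapest remaining crew) gives 76 hours, worse by 16.
Next-best assignment: Echo crew→South site, Foxtrot crew→Ridge site, Lima crew→North site = 62 hours.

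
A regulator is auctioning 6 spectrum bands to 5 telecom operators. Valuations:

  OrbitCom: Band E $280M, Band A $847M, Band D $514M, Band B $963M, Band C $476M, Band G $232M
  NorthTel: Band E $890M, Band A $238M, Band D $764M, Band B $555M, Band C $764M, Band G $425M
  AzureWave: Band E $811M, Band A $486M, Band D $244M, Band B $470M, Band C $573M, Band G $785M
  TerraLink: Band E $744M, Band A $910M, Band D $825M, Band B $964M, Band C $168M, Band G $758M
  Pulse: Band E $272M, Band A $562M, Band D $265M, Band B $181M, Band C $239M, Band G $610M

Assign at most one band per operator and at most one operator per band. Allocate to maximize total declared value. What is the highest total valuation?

Optimal: OrbitCom→Band B ($963M), NorthTel→Band D ($764M), AzureWave→Band E ($811M), TerraLink→Band A ($910M), Pulse→Band G ($610M) — total 963+764+811+910+610 = $4058M.
Swapping AzureWave↔TerraLink (AzureWave→Band A $486M, TerraLink→Band E $744M) loses 491.

Maximum total: $4058M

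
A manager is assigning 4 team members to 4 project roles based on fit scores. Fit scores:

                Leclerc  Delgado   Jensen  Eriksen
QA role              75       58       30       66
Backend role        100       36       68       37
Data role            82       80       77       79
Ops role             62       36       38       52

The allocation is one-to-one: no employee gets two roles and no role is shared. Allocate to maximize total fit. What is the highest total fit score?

Max total: 287 pts

Treat this as an assignment problem: match each employee to one role.
Optimal: Leclerc→Backend role (100 pts), Delgado→QA role (58 pts), Jensen→Data role (77 pts), Eriksen→Ops role (52 pts) — total 100+58+77+52 = 287 pts.
Row-greedy (each employee in turn takes its best remaining role) gives 284 pts, worse by 3.
Next-best assignment: Leclerc→Backend role, Delgado→Data role, Jensen→Ops role, Eriksen→QA role = 284 pts.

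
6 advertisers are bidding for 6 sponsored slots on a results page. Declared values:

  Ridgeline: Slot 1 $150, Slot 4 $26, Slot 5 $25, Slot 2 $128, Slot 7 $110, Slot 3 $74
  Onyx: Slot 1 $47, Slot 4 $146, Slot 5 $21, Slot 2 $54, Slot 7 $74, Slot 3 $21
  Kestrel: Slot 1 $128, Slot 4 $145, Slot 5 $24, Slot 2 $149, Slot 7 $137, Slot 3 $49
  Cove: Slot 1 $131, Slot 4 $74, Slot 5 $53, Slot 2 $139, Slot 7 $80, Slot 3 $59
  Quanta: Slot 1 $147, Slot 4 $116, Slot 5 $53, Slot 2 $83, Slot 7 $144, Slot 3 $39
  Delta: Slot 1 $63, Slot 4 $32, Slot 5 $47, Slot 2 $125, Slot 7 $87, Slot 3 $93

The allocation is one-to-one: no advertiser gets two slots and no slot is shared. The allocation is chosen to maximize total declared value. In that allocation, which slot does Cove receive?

Cove receives Slot 5.

This is the linear assignment problem.
Optimal: Ridgeline→Slot 1 ($150), Onyx→Slot 4 ($146), Kestrel→Slot 2 ($149), Cove→Slot 5 ($53), Quanta→Slot 7 ($144), Delta→Slot 3 ($93) — total 150+146+149+53+144+93 = $735.
Row-greedy (each advertiser in turn takes its best remaining slot) gives $671, worse by 64.
Swapping Kestrel↔Quanta (Kestrel→Slot 7 $137, Quanta→Slot 2 $83) loses 73.
No other one-to-one assignment exceeds $735.
Cove's own top slot is Slot 2 ($139), but forcing Cove→Slot 2 and reassigning the rest optimally gives only $718 — worse by 17.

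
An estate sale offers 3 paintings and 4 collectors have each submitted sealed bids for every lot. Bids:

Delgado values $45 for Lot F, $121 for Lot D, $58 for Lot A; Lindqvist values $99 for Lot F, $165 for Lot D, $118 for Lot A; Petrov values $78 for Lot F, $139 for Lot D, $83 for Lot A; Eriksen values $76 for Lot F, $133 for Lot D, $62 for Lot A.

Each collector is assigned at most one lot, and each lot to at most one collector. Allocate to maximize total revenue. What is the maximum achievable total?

Max total: $333

This is a one-to-one assignment (maximum-weight bipartite matching).
Optimal: Eriksen→Lot F ($76), Petrov→Lot D ($139), Lindqvist→Lot A ($118) — total 76+139+118 = $333.
Column-greedy (each lot in turn goes to its best remaining collector) gives $300, worse by 33.
Swapping Petrov↔Lindqvist (Petrov→Lot A $83, Lindqvist→Lot D $165) loses 9.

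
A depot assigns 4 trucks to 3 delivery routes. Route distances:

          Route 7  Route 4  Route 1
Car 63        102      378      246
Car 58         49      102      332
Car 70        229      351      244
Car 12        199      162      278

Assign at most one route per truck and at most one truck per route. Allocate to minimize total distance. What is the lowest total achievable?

Minimum total: 448 km

Optimal: Car 63→Route 7 (102 km), Car 58→Route 4 (102 km), Car 70→Route 1 (244 km) — total 102+102+244 = 448 km.
Min-entry greedy (repeatedly take the single cheapest remaining cell) gives 455 km, worse by 7.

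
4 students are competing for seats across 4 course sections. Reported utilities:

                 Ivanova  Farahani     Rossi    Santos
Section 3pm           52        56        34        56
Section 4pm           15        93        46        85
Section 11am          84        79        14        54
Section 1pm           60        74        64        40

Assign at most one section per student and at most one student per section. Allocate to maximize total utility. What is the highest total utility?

Maximum total: 297 points

Optimal: Ivanova→Section 11am (84 points), Farahani→Section 4pm (93 points), Rossi→Section 1pm (64 points), Santos→Section 3pm (56 points) — total 84+93+64+56 = 297 points.
Column-greedy (each section in turn goes to its best remaining student) gives 289 points, worse by 8.
Next-best assignment: Ivanova→Section 11am, Farahani→Section 3pm, Rossi→Section 1pm, Santos→Section 4pm = 289 points.
Swapping Santos↔Ivanova (Santos→Section 11am 54 points, Ivanova→Section 3pm 52 points) loses 34.
No other one-to-one assignment exceeds 297 points.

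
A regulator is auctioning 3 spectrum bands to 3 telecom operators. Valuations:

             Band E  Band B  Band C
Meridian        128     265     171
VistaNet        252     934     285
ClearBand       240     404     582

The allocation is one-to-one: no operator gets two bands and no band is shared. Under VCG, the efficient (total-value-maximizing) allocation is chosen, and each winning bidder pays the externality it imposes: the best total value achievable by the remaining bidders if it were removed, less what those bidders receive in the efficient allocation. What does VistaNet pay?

VistaNet pays $137M.

Efficient allocation: Meridian→Band E ($128M), VistaNet→Band B ($934M), ClearBand→Band C ($582M); total welfare W = $1644M.
VistaNet receives Band B at value $934M, so the others get W − 934 = $710M.
Without VistaNet: best allocation of the remaining 2 bidders over all 3 bands is Meridian→Band B ($265M), ClearBand→Band C ($582M), total $847M.
VCG payment = (others' best without VistaNet) − (others' welfare with VistaNet) = 847 − 710 = $137M.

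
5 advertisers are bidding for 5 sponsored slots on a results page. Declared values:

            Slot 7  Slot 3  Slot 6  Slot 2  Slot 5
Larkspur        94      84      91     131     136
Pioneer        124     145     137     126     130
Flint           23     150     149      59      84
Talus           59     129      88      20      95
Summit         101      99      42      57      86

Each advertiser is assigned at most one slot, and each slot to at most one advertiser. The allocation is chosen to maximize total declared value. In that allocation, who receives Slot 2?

Optimal: Larkspur→Slot 5 ($136), Pioneer→Slot 2 ($126), Flint→Slot 6 ($149), Talus→Slot 3 ($129), Summit→Slot 7 ($101) — total 136+126+149+129+101 = $641.
Column-greedy (each slot in turn goes to its best remaining advertiser) gives $517, worse by 124.
Swapping Flint↔Talus (Flint→Slot 3 $150, Talus→Slot 6 $88) loses 40.
Every other assignment is strictly worse.
Pioneer's own top slot is Slot 3 ($145), but forcing Pioneer→Slot 3 and reassigning the rest optimally gives only $621 — worse by 20.

Pioneer receives Slot 2.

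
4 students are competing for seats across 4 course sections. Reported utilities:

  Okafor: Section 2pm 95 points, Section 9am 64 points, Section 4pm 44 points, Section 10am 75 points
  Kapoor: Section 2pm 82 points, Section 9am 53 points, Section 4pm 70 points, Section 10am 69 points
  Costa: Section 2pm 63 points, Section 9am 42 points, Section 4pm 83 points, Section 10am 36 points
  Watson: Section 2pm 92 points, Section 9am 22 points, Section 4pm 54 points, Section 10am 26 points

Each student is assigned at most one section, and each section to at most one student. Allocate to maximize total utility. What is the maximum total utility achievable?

Maximum total: 308 points

Optimal: Okafor→Section 9am (64 points), Kapoor→Section 10am (69 points), Costa→Section 4pm (83 points), Watson→Section 2pm (92 points) — total 64+69+83+92 = 308 points.
Column-greedy (each section in turn goes to its best remaining student) gives 257 points, worse by 51.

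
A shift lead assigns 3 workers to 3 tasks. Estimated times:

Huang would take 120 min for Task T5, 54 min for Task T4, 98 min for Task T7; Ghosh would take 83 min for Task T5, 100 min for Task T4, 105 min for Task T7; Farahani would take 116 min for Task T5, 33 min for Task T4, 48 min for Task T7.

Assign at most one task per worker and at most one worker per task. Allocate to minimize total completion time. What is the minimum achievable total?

Min total: 185 min

Optimal: Huang→Task T4 (54 min), Ghosh→Task T5 (83 min), Farahani→Task T7 (48 min) — total 54+83+48 = 185 min.
Min-entry greedy (repeatedly take the single cheapest remaining cell) gives 214 min, worse by 29.
Next-best assignment: Huang→Task T7, Ghosh→Task T5, Farahani→Task T4 = 214 min.
No other one-to-one assignment undercuts 185 min.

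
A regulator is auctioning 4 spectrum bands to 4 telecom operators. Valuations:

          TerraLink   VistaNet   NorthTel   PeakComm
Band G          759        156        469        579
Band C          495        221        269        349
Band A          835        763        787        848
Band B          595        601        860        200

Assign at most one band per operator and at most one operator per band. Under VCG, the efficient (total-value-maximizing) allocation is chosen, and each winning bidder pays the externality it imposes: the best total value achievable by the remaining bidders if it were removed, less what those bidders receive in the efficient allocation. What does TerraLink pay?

Efficient allocation: TerraLink→Band G ($759M), VistaNet→Band A ($763M), NorthTel→Band B ($860M), PeakComm→Band C ($349M); total welfare W = $2731M.
TerraLink receives Band G at value $759M, so the others get W − 759 = $1972M.
Without TerraLink: best allocation of the remaining 3 bidders over all 4 bands is VistaNet→Band A ($763M), NorthTel→Band B ($860M), PeakComm→Band G ($579M), total $2202M.
VCG payment = (others' best without TerraLink) − (others' welfare with TerraLink) = 2202 − 1972 = $230M.

TerraLink pays $230M.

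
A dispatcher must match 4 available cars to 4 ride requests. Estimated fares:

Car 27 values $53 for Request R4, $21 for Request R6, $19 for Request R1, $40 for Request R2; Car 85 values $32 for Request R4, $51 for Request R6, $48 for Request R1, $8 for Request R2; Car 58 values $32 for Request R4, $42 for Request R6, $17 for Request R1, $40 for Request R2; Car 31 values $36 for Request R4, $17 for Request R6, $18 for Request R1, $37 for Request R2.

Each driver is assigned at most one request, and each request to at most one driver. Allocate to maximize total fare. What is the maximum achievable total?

Max total: $180

Optimal: Car 27→Request R4 ($53), Car 85→Request R1 ($48), Car 58→Request R6 ($42), Car 31→Request R2 ($37) — total 53+48+42+37 = $180.
Row-greedy (each driver in turn takes its best remaining request) gives $162, worse by 18.
Next-best assignment: Car 27→Request R2, Car 85→Request R1, Car 58→Request R6, Car 31→Request R4 = $166.
Swapping Car 31↔Car 58 (Car 31→Request R6 $17, Car 58→Request R2 $40) loses 22.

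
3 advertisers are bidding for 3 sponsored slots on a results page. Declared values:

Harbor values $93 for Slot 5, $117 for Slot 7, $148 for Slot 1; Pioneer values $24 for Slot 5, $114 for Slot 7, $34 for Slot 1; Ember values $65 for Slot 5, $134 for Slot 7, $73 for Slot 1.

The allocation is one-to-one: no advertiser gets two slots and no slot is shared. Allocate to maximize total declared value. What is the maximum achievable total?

Treat this as an assignment problem: match each advertiser to one slot.
Optimal: Harbor→Slot 1 ($148), Pioneer→Slot 7 ($114), Ember→Slot 5 ($65) — total 148+114+65 = $327.
Column-greedy (each slot in turn goes to its best remaining advertiser) gives $261, worse by 66.

Max total: $327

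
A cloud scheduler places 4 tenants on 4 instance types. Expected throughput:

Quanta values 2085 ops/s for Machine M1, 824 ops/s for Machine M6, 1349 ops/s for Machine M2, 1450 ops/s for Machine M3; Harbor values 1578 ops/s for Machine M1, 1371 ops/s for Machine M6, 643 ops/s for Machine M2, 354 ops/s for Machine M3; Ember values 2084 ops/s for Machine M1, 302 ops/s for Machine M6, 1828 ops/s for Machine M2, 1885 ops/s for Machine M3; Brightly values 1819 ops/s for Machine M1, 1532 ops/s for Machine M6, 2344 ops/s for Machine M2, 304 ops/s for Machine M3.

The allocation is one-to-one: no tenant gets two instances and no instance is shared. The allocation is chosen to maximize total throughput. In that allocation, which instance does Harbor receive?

This is the linear assignment problem.
Optimal: Quanta→Machine M1 (2085 ops/s), Harbor→Machine M6 (1371 ops/s), Ember→Machine M3 (1885 ops/s), Brightly→Machine M2 (2344 ops/s) — total 2085+1371+1885+2344 = 7685 ops/s.
Column-greedy (each instance in turn goes to its best remaining tenant) gives 5799 ops/s, worse by 1886.
Next-best assignment: Quanta→Machine M3, Harbor→Machine M6, Ember→Machine M1, Brightly→Machine M2 = 7249 ops/s.
Swapping Quanta↔Harbor (Quanta→Machine M6 824 ops/s, Harbor→Machine M1 1578 ops/s) loses 1054.
No other one-to-one assignment exceeds 7685 ops/s.
Harbor's own top instance is Machine M1 (1578 ops/s), but forcing Harbor→Machine M1 and reassigning the rest optimally gives only 6631 ops/s — worse by 1054.

Harbor receives Machine M6.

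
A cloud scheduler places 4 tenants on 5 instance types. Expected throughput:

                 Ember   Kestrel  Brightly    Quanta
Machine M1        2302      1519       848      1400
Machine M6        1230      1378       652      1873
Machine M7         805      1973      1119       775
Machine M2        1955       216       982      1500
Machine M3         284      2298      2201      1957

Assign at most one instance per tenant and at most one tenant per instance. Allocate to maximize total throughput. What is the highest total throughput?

Maximum total: 8349 ops/s

Optimal: Ember→Machine M1 (2302 ops/s), Kestrel→Machine M7 (1973 ops/s), Brightly→Machine M3 (2201 ops/s), Quanta→Machine M6 (1873 ops/s) — total 2302+1973+2201+1873 = 8349 ops/s.
Max-entry greedy (repeatedly take the single best remaining cell) gives 7592 ops/s, worse by 757.
Swapping Ember↔Kestrel (Ember→Machine M7 805 ops/s, Kestrel→Machine M1 1519 ops/s) loses 1951.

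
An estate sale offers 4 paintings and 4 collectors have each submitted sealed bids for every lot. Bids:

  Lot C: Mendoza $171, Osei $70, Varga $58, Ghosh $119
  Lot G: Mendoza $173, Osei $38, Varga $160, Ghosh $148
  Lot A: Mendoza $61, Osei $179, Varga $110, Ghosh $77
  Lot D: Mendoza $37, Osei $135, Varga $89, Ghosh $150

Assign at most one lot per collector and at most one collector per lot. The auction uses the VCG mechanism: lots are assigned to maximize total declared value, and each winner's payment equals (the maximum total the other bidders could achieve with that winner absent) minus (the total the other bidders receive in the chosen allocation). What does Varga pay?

Varga pays $2.

Efficient allocation: Mendoza→Lot C ($171), Osei→Lot A ($179), Varga→Lot G ($160), Ghosh→Lot D ($150); total welfare W = $660.
Varga receives Lot G at value $160, so the others get W − 160 = $500.
Without Varga: best allocation of the remaining 3 bidders over all 4 lots is Mendoza→Lot G ($173), Osei→Lot A ($179), Ghosh→Lot D ($150), total $502.
VCG payment = (others' best without Varga) − (others' welfare with Varga) = 502 − 500 = $2.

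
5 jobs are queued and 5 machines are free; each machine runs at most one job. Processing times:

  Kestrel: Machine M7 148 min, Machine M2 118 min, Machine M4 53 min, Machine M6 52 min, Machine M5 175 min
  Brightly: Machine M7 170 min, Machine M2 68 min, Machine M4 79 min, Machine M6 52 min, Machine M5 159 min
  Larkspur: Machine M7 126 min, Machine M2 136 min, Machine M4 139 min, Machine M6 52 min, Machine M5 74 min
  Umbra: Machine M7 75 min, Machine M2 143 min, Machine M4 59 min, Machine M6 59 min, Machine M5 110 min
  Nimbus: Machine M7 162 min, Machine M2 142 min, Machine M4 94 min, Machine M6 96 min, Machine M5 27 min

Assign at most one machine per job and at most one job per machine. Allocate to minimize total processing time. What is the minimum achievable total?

Minimum total: 275 min

Optimal: Kestrel→Machine M4 (53 min), Brightly→Machine M2 (68 min), Larkspur→Machine M6 (52 min), Umbra→Machine M7 (75 min), Nimbus→Machine M5 (27 min) — total 53+68+52+75+27 = 275 min.
Min-entry greedy (repeatedly take the single cheapest remaining cell) gives 332 min, worse by 57.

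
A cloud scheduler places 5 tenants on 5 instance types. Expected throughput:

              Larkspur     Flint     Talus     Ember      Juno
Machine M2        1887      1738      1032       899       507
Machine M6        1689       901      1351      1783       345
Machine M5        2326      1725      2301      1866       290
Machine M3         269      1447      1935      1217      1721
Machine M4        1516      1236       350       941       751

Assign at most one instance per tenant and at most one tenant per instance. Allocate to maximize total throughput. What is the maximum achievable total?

Optimal: Larkspur→Machine M4 (1516 ops/s), Flint→Machine M2 (1738 ops/s), Talus→Machine M5 (2301 ops/s), Ember→Machine M6 (1783 ops/s), Juno→Machine M3 (1721 ops/s) — total 1516+1738+2301+1783+1721 = 9059 ops/s.
Row-greedy (each tenant in turn takes its best remaining instance) gives 8533 ops/s, worse by 526.

Max total: 9059 ops/s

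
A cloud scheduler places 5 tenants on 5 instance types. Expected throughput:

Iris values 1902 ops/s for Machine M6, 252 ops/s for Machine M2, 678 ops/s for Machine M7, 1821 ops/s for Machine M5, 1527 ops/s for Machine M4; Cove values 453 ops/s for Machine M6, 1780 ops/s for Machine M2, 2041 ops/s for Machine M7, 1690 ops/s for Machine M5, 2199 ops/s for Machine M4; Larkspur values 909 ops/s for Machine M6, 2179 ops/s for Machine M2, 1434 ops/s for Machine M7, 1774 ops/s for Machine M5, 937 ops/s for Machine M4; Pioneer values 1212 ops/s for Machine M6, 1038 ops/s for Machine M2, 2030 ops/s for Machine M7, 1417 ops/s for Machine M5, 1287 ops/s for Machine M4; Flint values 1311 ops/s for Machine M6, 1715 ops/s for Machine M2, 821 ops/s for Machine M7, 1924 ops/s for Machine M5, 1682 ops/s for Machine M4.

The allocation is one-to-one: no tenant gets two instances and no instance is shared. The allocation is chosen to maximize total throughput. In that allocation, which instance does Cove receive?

Optimal: Iris→Machine M6 (1902 ops/s), Cove→Machine M4 (2199 ops/s), Larkspur→Machine M2 (2179 ops/s), Pioneer→Machine M7 (2030 ops/s), Flint→Machine M5 (1924 ops/s) — total 1902+2199+2179+2030+1924 = 10234 ops/s.
Column-greedy (each instance in turn goes to its best remaining tenant) gives 9333 ops/s, worse by 901.
Next-best assignment: Iris→Machine M6, Cove→Machine M4, Larkspur→Machine M5, Pioneer→Machine M7, Flint→Machine M2 = 9620 ops/s.

Cove receives Machine M4.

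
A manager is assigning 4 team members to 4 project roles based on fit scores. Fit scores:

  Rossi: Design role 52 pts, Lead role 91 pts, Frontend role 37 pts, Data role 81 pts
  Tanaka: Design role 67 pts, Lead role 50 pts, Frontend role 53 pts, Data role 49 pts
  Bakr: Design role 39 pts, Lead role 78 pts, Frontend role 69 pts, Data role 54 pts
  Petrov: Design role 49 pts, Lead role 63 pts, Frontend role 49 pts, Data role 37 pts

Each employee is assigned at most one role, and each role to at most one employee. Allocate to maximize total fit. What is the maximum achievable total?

Optimal: Rossi→Data role (81 pts), Tanaka→Design role (67 pts), Bakr→Frontend role (69 pts), Petrov→Lead role (63 pts) — total 81+67+69+63 = 280 pts.
Max-entry greedy (repeatedly take the single best remaining cell) gives 264 pts, worse by 16.
Next-best assignment: Rossi→Data role, Tanaka→Design role, Bakr→Lead role, Petrov→Frontend role = 275 pts.
Swapping Tanaka↔Rossi (Tanaka→Data role 49 pts, Rossi→Design role 52 pts) loses 47.
No other one-to-one assignment exceeds 280 pts.

Maximum total: 280 pts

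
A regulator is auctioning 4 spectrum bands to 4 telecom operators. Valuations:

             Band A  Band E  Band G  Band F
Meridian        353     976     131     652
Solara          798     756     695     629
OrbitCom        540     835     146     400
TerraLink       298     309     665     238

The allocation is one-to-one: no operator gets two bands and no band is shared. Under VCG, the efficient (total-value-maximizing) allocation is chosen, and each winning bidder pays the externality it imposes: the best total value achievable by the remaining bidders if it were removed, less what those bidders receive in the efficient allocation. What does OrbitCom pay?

Efficient allocation: Meridian→Band F ($652M), Solara→Band A ($798M), OrbitCom→Band E ($835M), TerraLink→Band G ($665M); total welfare W = $2950M.
OrbitCom receives Band E at value $835M, so the others get W − 835 = $2115M.
Without OrbitCom: best allocation of the remaining 3 bidders over all 4 bands is Meridian→Band E ($976M), Solara→Band A ($798M), TerraLink→Band G ($665M), total $2439M.
VCG payment = (others' best without OrbitCom) − (others' welfare with OrbitCom) = 2439 − 2115 = $324M.

OrbitCom pays $324M.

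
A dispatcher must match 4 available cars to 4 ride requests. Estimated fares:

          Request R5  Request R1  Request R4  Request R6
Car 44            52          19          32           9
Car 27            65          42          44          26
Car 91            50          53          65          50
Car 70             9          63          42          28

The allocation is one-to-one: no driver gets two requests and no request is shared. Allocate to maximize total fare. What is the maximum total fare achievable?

Max total: $210

Optimal: Car 44→Request R4 ($32), Car 27→Request R5 ($65), Car 91→Request R6 ($50), Car 70→Request R1 ($63) — total 32+65+50+63 = $210.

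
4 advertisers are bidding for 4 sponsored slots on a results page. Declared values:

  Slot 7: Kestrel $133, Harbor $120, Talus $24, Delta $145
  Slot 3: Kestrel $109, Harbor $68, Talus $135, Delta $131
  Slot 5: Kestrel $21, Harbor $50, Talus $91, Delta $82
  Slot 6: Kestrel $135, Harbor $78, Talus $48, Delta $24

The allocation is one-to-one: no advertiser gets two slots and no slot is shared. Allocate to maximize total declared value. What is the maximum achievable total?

Optimal: Kestrel→Slot 6 ($135), Harbor→Slot 7 ($120), Talus→Slot 5 ($91), Delta→Slot 3 ($131) — total 135+120+91+131 = $477.
Row-greedy (each advertiser in turn takes its best remaining slot) gives $472, worse by 5.
Next-best assignment: Kestrel→Slot 6, Harbor→Slot 7, Talus→Slot 3, Delta→Slot 5 = $472.

Max total: $477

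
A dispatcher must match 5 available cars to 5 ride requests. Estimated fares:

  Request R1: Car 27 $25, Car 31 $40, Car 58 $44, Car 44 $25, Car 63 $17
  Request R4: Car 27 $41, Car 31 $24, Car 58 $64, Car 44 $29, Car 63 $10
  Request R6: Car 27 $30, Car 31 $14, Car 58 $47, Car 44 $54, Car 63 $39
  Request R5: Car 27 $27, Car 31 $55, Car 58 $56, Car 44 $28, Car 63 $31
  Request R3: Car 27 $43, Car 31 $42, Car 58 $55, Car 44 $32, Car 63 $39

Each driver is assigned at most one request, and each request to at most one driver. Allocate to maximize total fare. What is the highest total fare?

Treat this as an assignment problem: match each driver to one request.
Optimal: Car 27→Request R1 ($25), Car 31→Request R5 ($55), Car 58→Request R4 ($64), Car 44→Request R6 ($54), Car 63→Request R3 ($39) — total 25+55+64+54+39 = $237.
Max-entry greedy (repeatedly take the single best remaining cell) gives $233, worse by 4.
Every other assignment is strictly worse.

Max total: $237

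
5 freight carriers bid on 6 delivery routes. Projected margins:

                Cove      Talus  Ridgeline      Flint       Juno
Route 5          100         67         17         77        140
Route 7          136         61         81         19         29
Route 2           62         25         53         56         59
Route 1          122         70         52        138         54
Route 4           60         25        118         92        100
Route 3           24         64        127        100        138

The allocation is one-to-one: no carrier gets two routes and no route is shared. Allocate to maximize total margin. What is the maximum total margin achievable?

Optimal: Cove→Route 7 ($136k), Talus→Route 5 ($67k), Ridgeline→Route 4 ($118k), Flint→Route 1 ($138k), Juno→Route 3 ($138k) — total 136+67+118+138+138 = $597k.
Row-greedy (each carrier in turn takes its best remaining route) gives $565k, worse by 32.

Max total: $597k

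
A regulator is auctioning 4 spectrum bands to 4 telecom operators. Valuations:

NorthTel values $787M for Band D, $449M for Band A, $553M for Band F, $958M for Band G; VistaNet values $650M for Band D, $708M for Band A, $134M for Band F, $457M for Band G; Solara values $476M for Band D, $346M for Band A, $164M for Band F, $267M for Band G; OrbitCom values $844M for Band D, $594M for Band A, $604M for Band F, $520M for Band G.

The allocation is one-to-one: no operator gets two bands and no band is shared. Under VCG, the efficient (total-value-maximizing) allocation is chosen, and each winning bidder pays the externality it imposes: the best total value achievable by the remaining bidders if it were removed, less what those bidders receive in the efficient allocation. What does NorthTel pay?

NorthTel pays $31M.

Efficient allocation: NorthTel→Band G ($958M), VistaNet→Band A ($708M), Solara→Band D ($476M), OrbitCom→Band F ($604M); total welfare W = $2746M.
NorthTel receives Band G at value $958M, so the others get W − 958 = $1788M.
Without NorthTel: best allocation of the remaining 3 bidders over all 4 bands is VistaNet→Band A ($708M), Solara→Band G ($267M), OrbitCom→Band D ($844M), total $1819M.
VCG payment = (others' best without NorthTel) − (others' welfare with NorthTel) = 1819 − 1788 = $31M.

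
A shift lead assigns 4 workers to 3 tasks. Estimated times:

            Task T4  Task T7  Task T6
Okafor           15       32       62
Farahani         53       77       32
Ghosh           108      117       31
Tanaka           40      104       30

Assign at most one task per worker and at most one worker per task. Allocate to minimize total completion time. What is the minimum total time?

Minimum total: 103 min

This is the linear assignment problem.
Optimal: Tanaka→Task T4 (40 min), Okafor→Task T7 (32 min), Ghosh→Task T6 (31 min) — total 40+32+31 = 103 min.
Swapping Ghosh↔Okafor (Ghosh→Task T7 117 min, Okafor→Task T6 62 min) adds 116.
Every other assignment is strictly worse.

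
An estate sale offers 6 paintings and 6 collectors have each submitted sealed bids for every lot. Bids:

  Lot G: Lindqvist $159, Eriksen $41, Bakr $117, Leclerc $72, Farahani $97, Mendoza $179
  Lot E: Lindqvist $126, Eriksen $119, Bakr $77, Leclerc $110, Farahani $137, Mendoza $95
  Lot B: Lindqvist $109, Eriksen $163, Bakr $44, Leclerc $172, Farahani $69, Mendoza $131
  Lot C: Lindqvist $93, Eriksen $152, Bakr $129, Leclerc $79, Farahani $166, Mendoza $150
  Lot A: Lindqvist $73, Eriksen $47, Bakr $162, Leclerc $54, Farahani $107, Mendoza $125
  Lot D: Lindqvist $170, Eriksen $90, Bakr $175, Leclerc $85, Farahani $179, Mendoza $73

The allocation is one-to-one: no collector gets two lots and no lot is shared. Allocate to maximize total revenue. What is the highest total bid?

Max total: $972

Optimal: Lindqvist→Lot D ($170), Eriksen→Lot C ($152), Bakr→Lot A ($162), Leclerc→Lot B ($172), Farahani→Lot E ($137), Mendoza→Lot G ($179) — total 170+152+162+172+137+179 = $972.
Max-entry greedy (repeatedly take the single best remaining cell) gives $970, worse by 2.
Checked against all permutations: $972 is optimal.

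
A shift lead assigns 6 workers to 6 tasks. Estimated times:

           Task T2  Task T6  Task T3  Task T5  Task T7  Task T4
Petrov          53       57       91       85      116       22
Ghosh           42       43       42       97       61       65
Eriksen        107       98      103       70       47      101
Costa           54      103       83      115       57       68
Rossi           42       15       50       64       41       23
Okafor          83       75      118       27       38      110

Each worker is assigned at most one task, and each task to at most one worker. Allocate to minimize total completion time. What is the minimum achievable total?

Min total: 207 min

Optimal: Petrov→Task T4 (22 min), Ghosh→Task T3 (42 min), Eriksen→Task T7 (47 min), Costa→Task T2 (54 min), Rossi→Task T6 (15 min), Okafor→Task T5 (27 min) — total 22+42+47+54+15+27 = 207 min.
Min-entry greedy (repeatedly take the single cheapest remaining cell) gives 236 min, worse by 29.
Next-best assignment: Petrov→Task T4, Ghosh→Task T2, Eriksen→Task T7, Costa→Task T3, Rossi→Task T6, Okafor→Task T5 = 236 min.
Swapping Eriksen↔Okafor (Eriksen→Task T5 70 min, Okafor→Task T7 38 min) adds 34.
Checked against all permutations: 207 min is optimal.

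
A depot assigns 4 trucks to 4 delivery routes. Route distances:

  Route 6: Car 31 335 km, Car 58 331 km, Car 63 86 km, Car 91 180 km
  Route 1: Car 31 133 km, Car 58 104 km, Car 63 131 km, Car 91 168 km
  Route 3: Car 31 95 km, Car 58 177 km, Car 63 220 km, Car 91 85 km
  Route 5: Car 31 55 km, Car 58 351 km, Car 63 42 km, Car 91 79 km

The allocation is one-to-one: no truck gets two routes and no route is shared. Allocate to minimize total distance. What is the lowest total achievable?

Min total: 330 km

Optimal: Car 31→Route 5 (55 km), Car 58→Route 1 (104 km), Car 63→Route 6 (86 km), Car 91→Route 3 (85 km) — total 55+104+86+85 = 330 km.
Min-entry greedy (repeatedly take the single cheapest remaining cell) gives 566 km, worse by 236.
Next-best assignment: Car 31→Route 3, Car 58→Route 1, Car 63→Route 6, Car 91→Route 5 = 364 km.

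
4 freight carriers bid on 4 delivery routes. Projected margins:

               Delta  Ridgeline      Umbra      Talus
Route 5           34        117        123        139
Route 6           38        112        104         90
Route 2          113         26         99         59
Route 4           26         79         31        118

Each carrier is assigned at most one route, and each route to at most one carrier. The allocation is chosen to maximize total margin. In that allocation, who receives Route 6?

This is the linear assignment problem.
Optimal: Delta→Route 2 ($113k), Ridgeline→Route 6 ($112k), Umbra→Route 5 ($123k), Talus→Route 4 ($118k) — total 113+112+123+118 = $466k.
Max-entry greedy (repeatedly take the single best remaining cell) gives $395k, worse by 71.
Every other assignment is strictly worse.
Ridgeline's own top route is Route 5 ($117k), but forcing Ridgeline→Route 5 and reassigning the rest optimally gives only $452k — worse by 14.

Ridgeline receives Route 6.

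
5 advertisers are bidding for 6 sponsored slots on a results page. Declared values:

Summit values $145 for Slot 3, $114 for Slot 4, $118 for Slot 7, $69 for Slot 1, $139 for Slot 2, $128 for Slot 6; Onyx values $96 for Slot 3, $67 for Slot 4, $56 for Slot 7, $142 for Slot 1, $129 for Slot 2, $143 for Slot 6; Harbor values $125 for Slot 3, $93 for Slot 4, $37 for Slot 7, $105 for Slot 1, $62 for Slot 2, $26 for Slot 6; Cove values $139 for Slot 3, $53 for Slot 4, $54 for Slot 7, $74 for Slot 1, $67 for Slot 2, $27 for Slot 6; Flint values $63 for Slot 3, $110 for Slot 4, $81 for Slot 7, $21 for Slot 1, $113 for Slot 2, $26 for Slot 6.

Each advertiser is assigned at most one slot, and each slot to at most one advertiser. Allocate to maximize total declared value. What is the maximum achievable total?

Optimal: Summit→Slot 2 ($139), Onyx→Slot 6 ($143), Harbor→Slot 1 ($105), Cove→Slot 3 ($139), Flint→Slot 4 ($110) — total 139+143+105+139+110 = $636.
Max-entry greedy (repeatedly take the single best remaining cell) gives $560, worse by 76.
Swapping Onyx↔Cove (Onyx→Slot 3 $96, Cove→Slot 6 $27) loses 159.
Checked against all permutations: $636 is optimal.

Max total: $636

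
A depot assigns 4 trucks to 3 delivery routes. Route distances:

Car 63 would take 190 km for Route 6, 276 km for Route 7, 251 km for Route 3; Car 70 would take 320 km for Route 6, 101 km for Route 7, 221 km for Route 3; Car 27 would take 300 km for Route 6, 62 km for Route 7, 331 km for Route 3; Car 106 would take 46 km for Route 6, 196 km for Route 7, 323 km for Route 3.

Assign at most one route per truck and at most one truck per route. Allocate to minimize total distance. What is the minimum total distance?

Optimal: Car 106→Route 6 (46 km), Car 27→Route 7 (62 km), Car 70→Route 3 (221 km) — total 46+62+221 = 329 km.
Row-greedy (each truck in turn takes its cheapest remaining route) gives 622 km, worse by 293.

Min total: 329 km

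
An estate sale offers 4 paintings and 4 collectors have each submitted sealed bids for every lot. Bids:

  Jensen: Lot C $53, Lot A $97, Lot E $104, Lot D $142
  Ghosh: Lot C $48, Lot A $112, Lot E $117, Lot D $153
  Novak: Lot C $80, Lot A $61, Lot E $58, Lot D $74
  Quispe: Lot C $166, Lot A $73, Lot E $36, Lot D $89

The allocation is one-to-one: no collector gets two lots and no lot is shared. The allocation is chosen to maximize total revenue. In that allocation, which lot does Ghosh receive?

Ghosh receives Lot E.

This is a one-to-one assignment (maximum-weight bipartite matching).
Optimal: Jensen→Lot D ($142), Ghosh→Lot E ($117), Novak→Lot A ($61), Quispe→Lot C ($166) — total 142+117+61+166 = $486.
Row-greedy (each collector in turn takes its best remaining lot) gives $412, worse by 74.
No other one-to-one assignment exceeds $486.
Ghosh's own top lot is Lot D ($153), but forcing Ghosh→Lot D and reassigning the rest optimally gives only $484 — worse by 2.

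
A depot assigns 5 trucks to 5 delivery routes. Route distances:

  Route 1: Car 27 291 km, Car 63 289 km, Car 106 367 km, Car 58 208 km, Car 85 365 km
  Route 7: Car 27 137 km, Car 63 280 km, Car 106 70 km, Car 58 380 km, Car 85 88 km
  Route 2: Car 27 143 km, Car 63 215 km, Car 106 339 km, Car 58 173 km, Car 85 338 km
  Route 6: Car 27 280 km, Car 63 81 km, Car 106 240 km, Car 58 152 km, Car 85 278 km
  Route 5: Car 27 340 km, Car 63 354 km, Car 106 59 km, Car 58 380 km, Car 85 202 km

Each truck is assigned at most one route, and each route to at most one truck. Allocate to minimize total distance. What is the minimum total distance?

Optimal: Car 27→Route 2 (143 km), Car 63→Route 6 (81 km), Car 106→Route 5 (59 km), Car 58→Route 1 (208 km), Car 85→Route 7 (88 km) — total 143+81+59+208+88 = 579 km.
Row-greedy (each truck in turn takes its cheapest remaining route) gives 815 km, worse by 236.
No other one-to-one assignment undercuts 579 km.

Minimum total: 579 km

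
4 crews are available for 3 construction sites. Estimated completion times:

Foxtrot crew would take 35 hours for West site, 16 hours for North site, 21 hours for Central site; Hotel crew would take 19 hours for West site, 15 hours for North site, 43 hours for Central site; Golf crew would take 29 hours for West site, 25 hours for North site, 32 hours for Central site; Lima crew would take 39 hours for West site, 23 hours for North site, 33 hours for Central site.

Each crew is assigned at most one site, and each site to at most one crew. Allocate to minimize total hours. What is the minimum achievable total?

Min total: 63 hours

This is the linear assignment problem.
Optimal: Hotel crew→West site (19 hours), Lima crew→North site (23 hours), Foxtrot crew→Central site (21 hours) — total 19+23+21 = 63 hours.
Min-entry greedy (repeatedly take the single cheapest remaining cell) gives 65 hours, worse by 2.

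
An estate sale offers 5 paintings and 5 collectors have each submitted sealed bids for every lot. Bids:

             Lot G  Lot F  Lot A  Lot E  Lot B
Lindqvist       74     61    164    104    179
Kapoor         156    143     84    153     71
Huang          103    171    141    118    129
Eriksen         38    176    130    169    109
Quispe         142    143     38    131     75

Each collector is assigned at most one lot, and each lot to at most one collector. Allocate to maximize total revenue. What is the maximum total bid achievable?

Maximum total: $791

Optimal: Lindqvist→Lot B ($179), Kapoor→Lot E ($153), Huang→Lot A ($141), Eriksen→Lot F ($176), Quispe→Lot G ($142) — total 179+153+141+176+142 = $791.
Next-best assignment: Lindqvist→Lot B, Kapoor→Lot G, Huang→Lot A, Eriksen→Lot E, Quispe→Lot F = $788.
No other one-to-one assignment exceeds $791.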